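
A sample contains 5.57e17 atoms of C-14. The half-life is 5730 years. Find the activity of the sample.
A = λN = 6.738e13 decays/year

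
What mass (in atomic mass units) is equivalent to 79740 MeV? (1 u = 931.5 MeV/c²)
m = E/c² = 85.6 u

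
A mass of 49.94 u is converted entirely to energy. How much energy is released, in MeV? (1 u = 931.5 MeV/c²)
E = mc² = 46520 MeV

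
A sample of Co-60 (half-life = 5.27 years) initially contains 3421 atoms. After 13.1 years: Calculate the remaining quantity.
N = N₀(1/2)^(t/t½) = 610.7 atoms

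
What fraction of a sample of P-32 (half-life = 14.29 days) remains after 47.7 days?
N/N₀ = (1/2)^(t/t½) = 0.09889 = 9.89%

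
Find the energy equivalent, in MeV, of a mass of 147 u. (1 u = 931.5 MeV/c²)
E = mc² = 1.369e5 MeV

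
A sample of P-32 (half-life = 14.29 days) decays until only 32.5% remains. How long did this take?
t = t½ × log₂(N₀/N) = 23.17 days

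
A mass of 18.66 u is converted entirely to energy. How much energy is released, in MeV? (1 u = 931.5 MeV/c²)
E = mc² = 17380 MeV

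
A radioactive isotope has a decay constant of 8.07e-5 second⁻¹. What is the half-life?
t½ = ln(2)/λ = 8589 seconds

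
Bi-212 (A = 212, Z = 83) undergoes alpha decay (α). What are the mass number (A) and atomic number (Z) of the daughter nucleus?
Daughter: A = 208, Z = 81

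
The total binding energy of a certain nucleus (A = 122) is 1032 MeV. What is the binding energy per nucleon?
B.E./A = 1032/122 = 8.459 MeV/nucleon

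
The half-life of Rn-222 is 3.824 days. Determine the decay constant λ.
λ = ln(2)/t½ = 0.1813 day⁻¹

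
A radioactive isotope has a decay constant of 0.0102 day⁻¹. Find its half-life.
t½ = ln(2)/λ = 67.96 days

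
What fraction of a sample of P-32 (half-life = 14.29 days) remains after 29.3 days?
N/N₀ = (1/2)^(t/t½) = 0.2414 = 24.1%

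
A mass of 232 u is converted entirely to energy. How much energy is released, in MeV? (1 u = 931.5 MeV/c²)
E = mc² = 2.161e5 MeV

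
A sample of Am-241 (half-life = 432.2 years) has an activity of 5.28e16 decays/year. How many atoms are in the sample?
N = A/λ = 3.292e19 atoms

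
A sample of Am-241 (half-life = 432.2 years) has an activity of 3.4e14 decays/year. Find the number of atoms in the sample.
N = A/λ = 2.12e17 atoms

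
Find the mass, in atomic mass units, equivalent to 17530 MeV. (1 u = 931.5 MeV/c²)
m = E/c² = 18.82 u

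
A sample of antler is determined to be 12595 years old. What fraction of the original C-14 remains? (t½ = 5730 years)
N/N₀ = (1/2)^(t/t½) = 0.2179 = 21.8%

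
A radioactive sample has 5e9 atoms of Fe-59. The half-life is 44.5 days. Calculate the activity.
A = λN = 7.788e7 decays/day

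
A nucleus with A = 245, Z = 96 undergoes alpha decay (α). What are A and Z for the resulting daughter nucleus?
Daughter: A = 241, Z = 94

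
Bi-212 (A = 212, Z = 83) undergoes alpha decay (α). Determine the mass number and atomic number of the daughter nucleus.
Daughter: A = 208, Z = 81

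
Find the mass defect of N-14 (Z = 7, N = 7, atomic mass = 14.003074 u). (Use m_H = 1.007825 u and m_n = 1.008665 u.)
Δm = Z·m_H + N·m_n − M = 0.1124 u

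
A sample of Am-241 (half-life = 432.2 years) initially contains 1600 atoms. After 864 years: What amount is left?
N = N₀(1/2)^(t/t½) = 400.3 atoms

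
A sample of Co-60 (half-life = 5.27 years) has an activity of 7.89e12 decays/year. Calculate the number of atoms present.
N = A/λ = 5.999e13 atoms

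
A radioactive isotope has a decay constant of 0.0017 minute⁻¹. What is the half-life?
t½ = ln(2)/λ = 407.7 minutes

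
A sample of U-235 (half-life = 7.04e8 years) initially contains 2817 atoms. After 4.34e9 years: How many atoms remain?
N = N₀(1/2)^(t/t½) = 39.26 atoms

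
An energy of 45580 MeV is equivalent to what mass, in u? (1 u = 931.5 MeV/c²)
m = E/c² = 48.93 u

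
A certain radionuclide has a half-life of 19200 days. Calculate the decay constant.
λ = ln(2)/t½ = 3.61e-5 day⁻¹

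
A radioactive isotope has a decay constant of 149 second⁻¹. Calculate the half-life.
t½ = ln(2)/λ = 0.004652 seconds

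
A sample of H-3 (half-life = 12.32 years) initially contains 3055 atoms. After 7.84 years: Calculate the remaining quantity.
N = N₀(1/2)^(t/t½) = 1965 atoms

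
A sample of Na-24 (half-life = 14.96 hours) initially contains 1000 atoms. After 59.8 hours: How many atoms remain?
N = N₀(1/2)^(t/t½) = 62.62 atoms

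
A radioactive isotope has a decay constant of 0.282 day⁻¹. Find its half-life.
t½ = ln(2)/λ = 2.458 days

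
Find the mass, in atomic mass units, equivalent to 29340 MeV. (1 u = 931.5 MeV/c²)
m = E/c² = 31.5 u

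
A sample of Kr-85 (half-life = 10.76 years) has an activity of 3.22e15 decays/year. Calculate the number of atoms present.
N = A/λ = 4.999e16 atoms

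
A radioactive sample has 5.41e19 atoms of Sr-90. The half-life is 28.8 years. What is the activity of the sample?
A = λN = 1.302e18 decays/year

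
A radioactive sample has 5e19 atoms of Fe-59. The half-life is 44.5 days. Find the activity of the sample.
A = λN = 7.788e17 decays/day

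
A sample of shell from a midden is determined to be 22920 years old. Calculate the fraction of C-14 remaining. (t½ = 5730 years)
N/N₀ = (1/2)^(t/t½) = 0.0625 = 6.25%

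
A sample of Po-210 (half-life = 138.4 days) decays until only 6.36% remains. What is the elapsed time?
t = t½ × log₂(N₀/N) = 550.1 days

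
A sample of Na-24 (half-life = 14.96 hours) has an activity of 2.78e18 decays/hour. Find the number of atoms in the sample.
N = A/λ = 6e19 atoms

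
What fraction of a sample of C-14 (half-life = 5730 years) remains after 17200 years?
N/N₀ = (1/2)^(t/t½) = 0.1248 = 12.5%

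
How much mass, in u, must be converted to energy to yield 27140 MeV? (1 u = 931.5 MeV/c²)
m = E/c² = 29.14 u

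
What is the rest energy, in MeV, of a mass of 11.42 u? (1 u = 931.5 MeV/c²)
E = mc² = 10640 MeV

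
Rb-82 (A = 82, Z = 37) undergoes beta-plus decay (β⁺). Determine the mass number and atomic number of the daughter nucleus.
Daughter: A = 82, Z = 36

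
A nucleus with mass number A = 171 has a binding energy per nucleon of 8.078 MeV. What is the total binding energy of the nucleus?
B.E. = 8.078 × 171 = 1381 MeV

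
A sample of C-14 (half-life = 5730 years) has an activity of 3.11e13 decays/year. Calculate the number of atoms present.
N = A/λ = 2.571e17 atoms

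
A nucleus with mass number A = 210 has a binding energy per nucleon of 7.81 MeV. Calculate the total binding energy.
B.E. = 7.81 × 210 = 1640 MeV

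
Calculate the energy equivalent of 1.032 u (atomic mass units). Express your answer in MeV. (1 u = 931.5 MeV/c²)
E = mc² = 961.3 MeV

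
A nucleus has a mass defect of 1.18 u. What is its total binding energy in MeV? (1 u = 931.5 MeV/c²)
B.E. = Δm × 931.5 = 1099 MeV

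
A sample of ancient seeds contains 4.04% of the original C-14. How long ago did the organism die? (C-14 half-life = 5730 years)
Age = t½ × log₂(1/ratio) = 26530 years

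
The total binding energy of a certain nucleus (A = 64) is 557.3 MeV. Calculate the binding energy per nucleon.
B.E./A = 557.3/64 = 8.708 MeV/nucleon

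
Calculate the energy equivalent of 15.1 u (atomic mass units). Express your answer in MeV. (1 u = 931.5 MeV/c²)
E = mc² = 14070 MeV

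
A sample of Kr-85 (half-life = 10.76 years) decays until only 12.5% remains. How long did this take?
t = t½ × log₂(N₀/N) = 32.28 years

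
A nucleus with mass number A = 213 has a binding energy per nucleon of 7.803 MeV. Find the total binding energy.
B.E. = 7.803 × 213 = 1662 MeV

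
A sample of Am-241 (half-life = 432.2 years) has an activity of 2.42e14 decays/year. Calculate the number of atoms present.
N = A/λ = 1.509e17 atoms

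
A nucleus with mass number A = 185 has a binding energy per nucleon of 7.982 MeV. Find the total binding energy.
B.E. = 7.982 × 185 = 1477 MeV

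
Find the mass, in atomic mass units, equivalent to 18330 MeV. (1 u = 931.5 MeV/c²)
m = E/c² = 19.68 u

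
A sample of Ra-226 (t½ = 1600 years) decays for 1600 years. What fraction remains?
N/N₀ = (1/2)^(t/t½) = 0.5 = 50%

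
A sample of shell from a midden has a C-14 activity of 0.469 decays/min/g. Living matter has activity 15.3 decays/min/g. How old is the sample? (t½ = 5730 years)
Age = t½ × log₂(A₀/A) = 28810 years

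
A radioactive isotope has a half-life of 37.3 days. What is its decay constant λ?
λ = ln(2)/t½ = 0.01858 day⁻¹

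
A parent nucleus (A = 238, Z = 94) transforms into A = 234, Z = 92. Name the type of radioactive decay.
ΔA = -4, ΔZ = -2 ⇒ alpha decay (α)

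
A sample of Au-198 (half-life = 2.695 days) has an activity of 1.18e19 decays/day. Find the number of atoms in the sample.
N = A/λ = 4.588e19 atoms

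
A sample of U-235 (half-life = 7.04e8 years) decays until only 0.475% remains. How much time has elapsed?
t = t½ × log₂(N₀/N) = 5.433e9 years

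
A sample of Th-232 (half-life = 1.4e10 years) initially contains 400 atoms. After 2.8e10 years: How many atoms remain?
N = N₀(1/2)^(t/t½) = 100 atoms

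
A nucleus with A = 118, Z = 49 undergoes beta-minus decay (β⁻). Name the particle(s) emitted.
β⁻: electron (e⁻) + antineutrino (ν̄ₑ)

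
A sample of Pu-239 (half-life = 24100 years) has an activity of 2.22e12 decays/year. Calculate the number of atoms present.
N = A/λ = 7.719e16 atoms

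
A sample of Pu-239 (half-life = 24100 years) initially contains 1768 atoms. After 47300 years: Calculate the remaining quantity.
N = N₀(1/2)^(t/t½) = 453.6 atoms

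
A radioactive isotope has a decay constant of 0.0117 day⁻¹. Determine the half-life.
t½ = ln(2)/λ = 59.24 days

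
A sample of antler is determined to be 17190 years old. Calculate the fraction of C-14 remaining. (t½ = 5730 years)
N/N₀ = (1/2)^(t/t½) = 0.125 = 12.5%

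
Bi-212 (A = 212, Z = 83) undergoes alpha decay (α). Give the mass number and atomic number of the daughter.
Daughter: A = 208, Z = 81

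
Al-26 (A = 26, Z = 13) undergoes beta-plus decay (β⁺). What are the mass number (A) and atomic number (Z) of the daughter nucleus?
Daughter: A = 26, Z = 12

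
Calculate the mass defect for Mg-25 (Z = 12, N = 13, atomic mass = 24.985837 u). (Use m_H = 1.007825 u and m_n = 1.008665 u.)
Δm = Z·m_H + N·m_n − M = 0.2207 u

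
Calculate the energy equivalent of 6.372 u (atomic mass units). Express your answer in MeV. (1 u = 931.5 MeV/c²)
E = mc² = 5936 MeV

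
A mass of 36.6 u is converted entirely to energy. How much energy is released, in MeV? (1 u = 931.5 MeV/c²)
E = mc² = 34090 MeV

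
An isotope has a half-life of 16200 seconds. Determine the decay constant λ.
λ = ln(2)/t½ = 4.279e-5 second⁻¹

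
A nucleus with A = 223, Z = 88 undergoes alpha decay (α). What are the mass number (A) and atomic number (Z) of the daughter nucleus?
Daughter: A = 219, Z = 86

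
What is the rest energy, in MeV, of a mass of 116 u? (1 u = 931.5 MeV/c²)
E = mc² = 1.081e5 MeV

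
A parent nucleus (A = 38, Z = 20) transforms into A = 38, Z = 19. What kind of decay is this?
ΔA = 0, ΔZ = -1 ⇒ beta-plus decay (β⁺) or electron capture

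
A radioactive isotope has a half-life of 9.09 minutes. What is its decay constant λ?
λ = ln(2)/t½ = 0.07625 minute⁻¹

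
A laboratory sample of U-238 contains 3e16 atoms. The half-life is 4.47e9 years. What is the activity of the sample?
A = λN = 4.652e6 decays/year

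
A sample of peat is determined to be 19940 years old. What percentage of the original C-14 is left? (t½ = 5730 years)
N/N₀ = (1/2)^(t/t½) = 0.08963 = 8.96%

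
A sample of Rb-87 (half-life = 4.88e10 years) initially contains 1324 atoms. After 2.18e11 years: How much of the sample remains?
N = N₀(1/2)^(t/t½) = 59.86 atoms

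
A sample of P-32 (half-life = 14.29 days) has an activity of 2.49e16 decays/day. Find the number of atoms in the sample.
N = A/λ = 5.133e17 atoms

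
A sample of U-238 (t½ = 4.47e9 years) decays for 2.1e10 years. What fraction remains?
N/N₀ = (1/2)^(t/t½) = 0.03853 = 3.85%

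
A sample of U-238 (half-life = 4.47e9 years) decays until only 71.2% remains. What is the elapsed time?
t = t½ × log₂(N₀/N) = 2.191e9 years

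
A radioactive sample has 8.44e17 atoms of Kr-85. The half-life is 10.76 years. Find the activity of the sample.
A = λN = 5.437e16 decays/year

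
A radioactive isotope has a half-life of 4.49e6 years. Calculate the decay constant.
λ = ln(2)/t½ = 1.544e-7 year⁻¹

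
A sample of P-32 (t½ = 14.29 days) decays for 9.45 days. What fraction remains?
N/N₀ = (1/2)^(t/t½) = 0.6323 = 63.2%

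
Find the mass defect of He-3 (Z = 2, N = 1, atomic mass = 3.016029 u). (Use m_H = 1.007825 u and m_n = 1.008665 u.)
Δm = Z·m_H + N·m_n − M = 0.008286 u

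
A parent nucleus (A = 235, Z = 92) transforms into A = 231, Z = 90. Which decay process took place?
ΔA = -4, ΔZ = -2 ⇒ alpha decay (α)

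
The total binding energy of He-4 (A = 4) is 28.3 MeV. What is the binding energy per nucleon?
B.E./A = 28.3/4 = 7.075 MeV/nucleon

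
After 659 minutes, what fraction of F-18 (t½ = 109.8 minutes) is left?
N/N₀ = (1/2)^(t/t½) = 0.01561 = 1.56%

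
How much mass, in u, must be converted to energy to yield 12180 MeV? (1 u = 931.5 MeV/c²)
m = E/c² = 13.08 u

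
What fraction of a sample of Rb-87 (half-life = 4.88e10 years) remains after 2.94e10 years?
N/N₀ = (1/2)^(t/t½) = 0.6586 = 65.9%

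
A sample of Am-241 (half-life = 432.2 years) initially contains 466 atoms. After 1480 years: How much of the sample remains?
N = N₀(1/2)^(t/t½) = 43.41 atoms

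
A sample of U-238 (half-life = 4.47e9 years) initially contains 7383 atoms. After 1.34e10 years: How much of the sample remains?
N = N₀(1/2)^(t/t½) = 924.3 atoms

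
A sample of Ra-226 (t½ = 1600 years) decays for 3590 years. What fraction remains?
N/N₀ = (1/2)^(t/t½) = 0.2111 = 21.1%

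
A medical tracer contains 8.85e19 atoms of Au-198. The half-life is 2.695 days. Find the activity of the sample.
A = λN = 2.276e19 decays/day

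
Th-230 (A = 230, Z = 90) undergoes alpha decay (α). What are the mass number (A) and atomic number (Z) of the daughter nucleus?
Daughter: A = 226, Z = 88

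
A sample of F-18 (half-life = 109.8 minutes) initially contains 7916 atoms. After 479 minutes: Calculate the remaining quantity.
N = N₀(1/2)^(t/t½) = 384.8 atoms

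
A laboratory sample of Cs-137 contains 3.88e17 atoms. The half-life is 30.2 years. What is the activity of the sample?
A = λN = 8.905e15 decays/year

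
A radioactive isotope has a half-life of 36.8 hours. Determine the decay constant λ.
λ = ln(2)/t½ = 0.01884 hour⁻¹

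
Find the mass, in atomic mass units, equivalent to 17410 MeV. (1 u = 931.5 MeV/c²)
m = E/c² = 18.69 u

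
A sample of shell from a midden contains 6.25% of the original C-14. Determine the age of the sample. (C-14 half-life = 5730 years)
Age = t½ × log₂(1/ratio) = 22920 years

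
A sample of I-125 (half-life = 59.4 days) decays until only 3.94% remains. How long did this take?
t = t½ × log₂(N₀/N) = 277.1 days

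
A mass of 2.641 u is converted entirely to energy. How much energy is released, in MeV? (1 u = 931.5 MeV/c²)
E = mc² = 2460 MeV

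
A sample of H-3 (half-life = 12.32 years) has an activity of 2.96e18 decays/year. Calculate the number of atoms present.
N = A/λ = 5.261e19 atoms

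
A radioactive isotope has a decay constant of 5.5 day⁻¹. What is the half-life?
t½ = ln(2)/λ = 0.126 days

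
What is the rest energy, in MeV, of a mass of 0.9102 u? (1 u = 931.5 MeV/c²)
E = mc² = 847.9 MeV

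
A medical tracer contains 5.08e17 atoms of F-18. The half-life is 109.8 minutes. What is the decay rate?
A = λN = 3.207e15 decays/minute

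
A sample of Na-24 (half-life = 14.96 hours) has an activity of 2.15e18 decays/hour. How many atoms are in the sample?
N = A/λ = 4.64e19 atoms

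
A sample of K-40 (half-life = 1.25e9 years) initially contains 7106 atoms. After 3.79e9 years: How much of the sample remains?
N = N₀(1/2)^(t/t½) = 868.8 atoms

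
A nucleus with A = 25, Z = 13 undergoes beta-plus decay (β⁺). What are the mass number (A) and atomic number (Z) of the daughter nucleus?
Daughter: A = 25, Z = 12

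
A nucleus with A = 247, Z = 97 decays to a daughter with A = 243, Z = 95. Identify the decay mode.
ΔA = -4, ΔZ = -2 ⇒ alpha decay (α)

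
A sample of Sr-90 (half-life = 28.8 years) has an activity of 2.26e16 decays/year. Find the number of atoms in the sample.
N = A/λ = 9.39e17 atoms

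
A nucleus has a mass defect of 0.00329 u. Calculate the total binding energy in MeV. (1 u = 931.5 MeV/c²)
B.E. = Δm × 931.5 = 3.065 MeV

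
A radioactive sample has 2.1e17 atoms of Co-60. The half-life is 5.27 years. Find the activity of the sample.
A = λN = 2.762e16 decays/year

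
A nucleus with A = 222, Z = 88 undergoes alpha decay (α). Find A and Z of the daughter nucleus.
Daughter: A = 218, Z = 86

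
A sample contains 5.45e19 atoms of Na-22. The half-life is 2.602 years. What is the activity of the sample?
A = λN = 1.452e19 decays/year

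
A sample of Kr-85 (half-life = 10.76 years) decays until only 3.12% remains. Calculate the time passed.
t = t½ × log₂(N₀/N) = 53.82 years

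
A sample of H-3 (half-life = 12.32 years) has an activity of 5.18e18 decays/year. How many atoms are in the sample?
N = A/λ = 9.207e19 atoms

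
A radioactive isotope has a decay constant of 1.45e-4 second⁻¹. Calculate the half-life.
t½ = ln(2)/λ = 4780 seconds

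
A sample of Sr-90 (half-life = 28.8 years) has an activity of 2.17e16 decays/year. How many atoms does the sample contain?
N = A/λ = 9.016e17 atoms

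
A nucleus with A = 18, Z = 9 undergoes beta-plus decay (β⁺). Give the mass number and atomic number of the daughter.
Daughter: A = 18, Z = 8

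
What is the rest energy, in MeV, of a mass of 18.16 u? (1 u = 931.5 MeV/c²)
E = mc² = 16920 MeV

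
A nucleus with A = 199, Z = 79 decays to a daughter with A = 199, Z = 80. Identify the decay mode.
ΔA = 0, ΔZ = +1 ⇒ beta-minus decay (β⁻)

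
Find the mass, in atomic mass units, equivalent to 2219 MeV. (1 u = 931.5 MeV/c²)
m = E/c² = 2.382 u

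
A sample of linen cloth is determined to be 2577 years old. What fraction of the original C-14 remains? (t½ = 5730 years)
N/N₀ = (1/2)^(t/t½) = 0.7322 = 73.2%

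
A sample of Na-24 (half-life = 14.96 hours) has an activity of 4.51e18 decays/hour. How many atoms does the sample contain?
N = A/λ = 9.734e19 atoms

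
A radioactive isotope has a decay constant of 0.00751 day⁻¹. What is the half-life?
t½ = ln(2)/λ = 92.3 days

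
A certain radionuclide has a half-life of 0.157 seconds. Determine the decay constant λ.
λ = ln(2)/t½ = 4.415 second⁻¹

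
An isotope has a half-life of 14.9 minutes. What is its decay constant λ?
λ = ln(2)/t½ = 0.04652 minute⁻¹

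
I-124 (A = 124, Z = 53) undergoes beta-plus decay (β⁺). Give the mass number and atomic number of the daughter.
Daughter: A = 124, Z = 52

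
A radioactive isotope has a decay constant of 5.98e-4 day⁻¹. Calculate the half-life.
t½ = ln(2)/λ = 1159 days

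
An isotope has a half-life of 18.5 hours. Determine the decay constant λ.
λ = ln(2)/t½ = 0.03747 hour⁻¹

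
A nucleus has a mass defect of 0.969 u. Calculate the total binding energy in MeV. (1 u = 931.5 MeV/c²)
B.E. = Δm × 931.5 = 902.6 MeV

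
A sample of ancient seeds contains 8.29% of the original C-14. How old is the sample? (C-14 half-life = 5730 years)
Age = t½ × log₂(1/ratio) = 20580 years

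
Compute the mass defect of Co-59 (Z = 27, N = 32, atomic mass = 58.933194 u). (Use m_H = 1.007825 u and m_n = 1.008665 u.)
Δm = Z·m_H + N·m_n − M = 0.5554 u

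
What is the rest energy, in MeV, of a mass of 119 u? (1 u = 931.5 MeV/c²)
E = mc² = 1.108e5 MeV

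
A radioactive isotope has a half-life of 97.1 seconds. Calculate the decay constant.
λ = ln(2)/t½ = 0.007138 second⁻¹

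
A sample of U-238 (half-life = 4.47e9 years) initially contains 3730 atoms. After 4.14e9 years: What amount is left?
N = N₀(1/2)^(t/t½) = 1963 atoms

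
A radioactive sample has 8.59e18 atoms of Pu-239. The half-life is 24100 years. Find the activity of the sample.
A = λN = 2.471e14 decays/year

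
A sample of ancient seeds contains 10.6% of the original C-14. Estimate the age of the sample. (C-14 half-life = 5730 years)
Age = t½ × log₂(1/ratio) = 18550 years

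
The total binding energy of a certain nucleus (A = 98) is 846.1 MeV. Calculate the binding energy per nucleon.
B.E./A = 846.1/98 = 8.634 MeV/nucleon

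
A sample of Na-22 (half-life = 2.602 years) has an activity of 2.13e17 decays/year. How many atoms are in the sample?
N = A/λ = 7.996e17 atoms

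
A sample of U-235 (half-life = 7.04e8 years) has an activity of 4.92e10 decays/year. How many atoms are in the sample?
N = A/λ = 4.997e19 atoms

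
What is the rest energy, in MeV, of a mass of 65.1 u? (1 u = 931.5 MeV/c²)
E = mc² = 60640 MeV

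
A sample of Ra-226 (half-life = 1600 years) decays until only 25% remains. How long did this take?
t = t½ × log₂(N₀/N) = 3200 years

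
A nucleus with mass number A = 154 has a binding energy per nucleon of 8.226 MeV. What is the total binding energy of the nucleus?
B.E. = 8.226 × 154 = 1267 MeV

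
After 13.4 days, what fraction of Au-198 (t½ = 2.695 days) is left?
N/N₀ = (1/2)^(t/t½) = 0.03186 = 3.19%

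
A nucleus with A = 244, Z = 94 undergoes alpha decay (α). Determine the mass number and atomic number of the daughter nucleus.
Daughter: A = 240, Z = 92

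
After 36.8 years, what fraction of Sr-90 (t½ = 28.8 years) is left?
N/N₀ = (1/2)^(t/t½) = 0.4124 = 41.2%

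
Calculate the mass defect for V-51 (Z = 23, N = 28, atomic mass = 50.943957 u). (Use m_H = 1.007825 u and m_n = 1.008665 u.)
Δm = Z·m_H + N·m_n − M = 0.4786 u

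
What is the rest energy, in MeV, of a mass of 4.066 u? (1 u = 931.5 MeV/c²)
E = mc² = 3787 MeV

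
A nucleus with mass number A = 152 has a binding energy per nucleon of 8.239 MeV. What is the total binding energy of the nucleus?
B.E. = 8.239 × 152 = 1252 MeV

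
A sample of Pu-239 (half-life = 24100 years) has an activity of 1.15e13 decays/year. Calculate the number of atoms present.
N = A/λ = 3.998e17 atoms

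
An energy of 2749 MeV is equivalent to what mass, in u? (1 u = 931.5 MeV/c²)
m = E/c² = 2.951 u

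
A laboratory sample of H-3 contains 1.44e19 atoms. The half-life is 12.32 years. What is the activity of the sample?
A = λN = 8.102e17 decays/year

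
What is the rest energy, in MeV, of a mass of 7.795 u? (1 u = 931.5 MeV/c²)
E = mc² = 7261 MeV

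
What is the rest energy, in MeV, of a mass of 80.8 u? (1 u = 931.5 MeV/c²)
E = mc² = 75270 MeV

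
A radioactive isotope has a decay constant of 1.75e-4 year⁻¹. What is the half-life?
t½ = ln(2)/λ = 3961 years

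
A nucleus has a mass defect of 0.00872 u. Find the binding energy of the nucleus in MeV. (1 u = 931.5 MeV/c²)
B.E. = Δm × 931.5 = 8.123 MeV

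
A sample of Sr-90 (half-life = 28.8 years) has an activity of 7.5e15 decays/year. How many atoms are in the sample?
N = A/λ = 3.116e17 atoms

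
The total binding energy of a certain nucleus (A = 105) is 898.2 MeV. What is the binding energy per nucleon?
B.E./A = 898.2/105 = 8.554 MeV/nucleon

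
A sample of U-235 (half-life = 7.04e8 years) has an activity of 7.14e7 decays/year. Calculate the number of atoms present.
N = A/λ = 7.252e16 atoms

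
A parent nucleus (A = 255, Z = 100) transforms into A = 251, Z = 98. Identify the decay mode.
ΔA = -4, ΔZ = -2 ⇒ alpha decay (α)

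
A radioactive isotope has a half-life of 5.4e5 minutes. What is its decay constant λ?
λ = ln(2)/t½ = 1.284e-6 minute⁻¹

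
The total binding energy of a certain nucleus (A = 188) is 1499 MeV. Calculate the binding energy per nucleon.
B.E./A = 1499/188 = 7.973 MeV/nucleon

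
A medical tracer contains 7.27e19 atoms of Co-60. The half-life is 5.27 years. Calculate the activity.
A = λN = 9.562e18 decays/year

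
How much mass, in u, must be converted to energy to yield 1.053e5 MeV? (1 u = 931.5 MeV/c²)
m = E/c² = 113 u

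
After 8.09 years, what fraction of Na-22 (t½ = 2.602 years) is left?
N/N₀ = (1/2)^(t/t½) = 0.1159 = 11.6%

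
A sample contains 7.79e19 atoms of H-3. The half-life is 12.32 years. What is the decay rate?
A = λN = 4.383e18 decays/year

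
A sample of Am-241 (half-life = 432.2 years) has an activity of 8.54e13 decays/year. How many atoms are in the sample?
N = A/λ = 5.325e16 atoms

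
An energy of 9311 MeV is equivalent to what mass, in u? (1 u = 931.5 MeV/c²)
m = E/c² = 9.996 u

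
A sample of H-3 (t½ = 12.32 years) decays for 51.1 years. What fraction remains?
N/N₀ = (1/2)^(t/t½) = 0.05642 = 5.64%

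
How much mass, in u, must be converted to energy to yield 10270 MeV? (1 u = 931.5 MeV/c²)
m = E/c² = 11.03 u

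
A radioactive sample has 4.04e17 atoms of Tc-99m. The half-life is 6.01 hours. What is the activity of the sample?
A = λN = 4.659e16 decays/hour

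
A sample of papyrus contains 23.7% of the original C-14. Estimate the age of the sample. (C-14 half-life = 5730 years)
Age = t½ × log₂(1/ratio) = 11900 years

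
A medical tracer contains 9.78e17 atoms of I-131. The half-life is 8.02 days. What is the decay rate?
A = λN = 8.453e16 decays/day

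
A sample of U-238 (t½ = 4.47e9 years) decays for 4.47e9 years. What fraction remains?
N/N₀ = (1/2)^(t/t½) = 0.5 = 50%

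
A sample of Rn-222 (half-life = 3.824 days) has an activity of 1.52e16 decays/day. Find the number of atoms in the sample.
N = A/λ = 8.386e16 atoms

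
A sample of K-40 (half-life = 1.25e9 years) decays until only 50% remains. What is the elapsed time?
t = t½ × log₂(N₀/N) = 1.25e9 years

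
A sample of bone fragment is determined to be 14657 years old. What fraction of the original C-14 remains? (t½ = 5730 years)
N/N₀ = (1/2)^(t/t½) = 0.1698 = 17%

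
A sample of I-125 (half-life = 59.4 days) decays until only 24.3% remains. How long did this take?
t = t½ × log₂(N₀/N) = 121.2 days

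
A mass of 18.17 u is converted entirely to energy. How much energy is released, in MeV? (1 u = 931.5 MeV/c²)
E = mc² = 16930 MeV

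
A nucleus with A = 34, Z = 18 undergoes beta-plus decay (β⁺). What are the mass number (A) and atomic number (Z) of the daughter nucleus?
Daughter: A = 34, Z = 17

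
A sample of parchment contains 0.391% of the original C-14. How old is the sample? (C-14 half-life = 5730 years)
Age = t½ × log₂(1/ratio) = 45830 years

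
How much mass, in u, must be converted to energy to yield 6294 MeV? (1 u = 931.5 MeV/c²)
m = E/c² = 6.757 u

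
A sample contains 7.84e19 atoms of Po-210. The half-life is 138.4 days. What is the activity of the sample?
A = λN = 3.926e17 decays/day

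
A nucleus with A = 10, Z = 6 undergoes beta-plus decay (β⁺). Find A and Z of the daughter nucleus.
Daughter: A = 10, Z = 5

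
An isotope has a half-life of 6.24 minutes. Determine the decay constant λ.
λ = ln(2)/t½ = 0.1111 minute⁻¹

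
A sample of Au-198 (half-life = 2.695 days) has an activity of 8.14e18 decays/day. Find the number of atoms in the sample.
N = A/λ = 3.165e19 atoms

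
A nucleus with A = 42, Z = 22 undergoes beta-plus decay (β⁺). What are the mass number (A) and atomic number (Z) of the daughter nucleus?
Daughter: A = 42, Z = 21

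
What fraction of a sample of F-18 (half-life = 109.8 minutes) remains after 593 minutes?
N/N₀ = (1/2)^(t/t½) = 0.02367 = 2.37%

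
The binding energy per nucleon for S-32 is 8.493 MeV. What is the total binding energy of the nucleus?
B.E. = 8.493 × 32 = 271.8 MeV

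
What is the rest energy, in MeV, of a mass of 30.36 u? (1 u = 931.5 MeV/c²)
E = mc² = 28280 MeV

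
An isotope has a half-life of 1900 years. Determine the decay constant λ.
λ = ln(2)/t½ = 3.648e-4 year⁻¹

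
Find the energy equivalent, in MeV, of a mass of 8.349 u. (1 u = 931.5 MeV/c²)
E = mc² = 7777 MeV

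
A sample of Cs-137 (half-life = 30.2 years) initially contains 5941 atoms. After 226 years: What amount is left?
N = N₀(1/2)^(t/t½) = 33.2 atoms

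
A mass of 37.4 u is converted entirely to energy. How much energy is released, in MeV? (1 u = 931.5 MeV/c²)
E = mc² = 34840 MeV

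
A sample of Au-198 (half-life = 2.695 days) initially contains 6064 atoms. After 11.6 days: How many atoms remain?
N = N₀(1/2)^(t/t½) = 306.9 atoms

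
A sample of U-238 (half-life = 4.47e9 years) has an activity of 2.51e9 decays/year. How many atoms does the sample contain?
N = A/λ = 1.619e19 atoms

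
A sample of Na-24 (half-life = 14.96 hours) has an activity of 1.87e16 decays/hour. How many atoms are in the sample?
N = A/λ = 4.036e17 atoms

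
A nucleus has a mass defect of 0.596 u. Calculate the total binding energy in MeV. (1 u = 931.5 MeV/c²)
B.E. = Δm × 931.5 = 555.2 MeV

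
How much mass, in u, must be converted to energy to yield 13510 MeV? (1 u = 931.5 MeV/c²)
m = E/c² = 14.5 u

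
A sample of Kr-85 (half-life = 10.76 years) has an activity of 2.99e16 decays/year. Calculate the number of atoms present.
N = A/λ = 4.641e17 atoms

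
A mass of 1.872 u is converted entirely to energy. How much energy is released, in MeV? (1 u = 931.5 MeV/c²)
E = mc² = 1744 MeV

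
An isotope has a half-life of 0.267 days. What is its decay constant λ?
λ = ln(2)/t½ = 2.596 day⁻¹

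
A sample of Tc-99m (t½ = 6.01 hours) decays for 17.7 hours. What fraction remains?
N/N₀ = (1/2)^(t/t½) = 0.1298 = 13%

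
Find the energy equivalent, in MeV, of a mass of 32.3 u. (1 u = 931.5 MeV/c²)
E = mc² = 30090 MeV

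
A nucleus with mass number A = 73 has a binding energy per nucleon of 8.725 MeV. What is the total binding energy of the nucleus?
B.E. = 8.725 × 73 = 636.9 MeV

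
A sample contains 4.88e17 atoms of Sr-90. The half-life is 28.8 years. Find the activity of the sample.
A = λN = 1.174e16 decays/year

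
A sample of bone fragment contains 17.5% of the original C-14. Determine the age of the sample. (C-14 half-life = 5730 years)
Age = t½ × log₂(1/ratio) = 14410 years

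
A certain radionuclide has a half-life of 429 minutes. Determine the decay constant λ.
λ = ln(2)/t½ = 0.001616 minute⁻¹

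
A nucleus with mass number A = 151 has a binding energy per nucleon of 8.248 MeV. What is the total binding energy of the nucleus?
B.E. = 8.248 × 151 = 1245 MeV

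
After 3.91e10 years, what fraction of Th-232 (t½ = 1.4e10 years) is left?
N/N₀ = (1/2)^(t/t½) = 0.1443 = 14.4%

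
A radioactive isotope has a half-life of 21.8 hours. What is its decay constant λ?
λ = ln(2)/t½ = 0.0318 hour⁻¹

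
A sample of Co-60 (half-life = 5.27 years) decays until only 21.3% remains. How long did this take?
t = t½ × log₂(N₀/N) = 11.76 years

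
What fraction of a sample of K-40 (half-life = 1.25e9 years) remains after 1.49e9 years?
N/N₀ = (1/2)^(t/t½) = 0.4377 = 43.8%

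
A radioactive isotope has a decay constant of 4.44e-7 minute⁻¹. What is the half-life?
t½ = ln(2)/λ = 1.561e6 minutes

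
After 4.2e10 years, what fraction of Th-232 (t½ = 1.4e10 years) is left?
N/N₀ = (1/2)^(t/t½) = 0.125 = 12.5%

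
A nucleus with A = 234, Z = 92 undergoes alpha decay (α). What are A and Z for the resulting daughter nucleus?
Daughter: A = 230, Z = 90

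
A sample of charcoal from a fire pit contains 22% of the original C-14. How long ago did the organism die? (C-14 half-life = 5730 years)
Age = t½ × log₂(1/ratio) = 12520 years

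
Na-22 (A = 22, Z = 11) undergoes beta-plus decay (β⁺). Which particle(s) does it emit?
β⁺: positron (e⁺) + neutrino (νₑ)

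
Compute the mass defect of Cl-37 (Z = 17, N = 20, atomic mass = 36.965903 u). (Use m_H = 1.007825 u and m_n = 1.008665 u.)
Δm = Z·m_H + N·m_n − M = 0.3404 u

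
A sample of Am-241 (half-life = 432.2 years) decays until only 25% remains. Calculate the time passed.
t = t½ × log₂(N₀/N) = 864.4 years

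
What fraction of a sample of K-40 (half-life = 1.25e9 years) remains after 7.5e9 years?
N/N₀ = (1/2)^(t/t½) = 0.01562 = 1.56%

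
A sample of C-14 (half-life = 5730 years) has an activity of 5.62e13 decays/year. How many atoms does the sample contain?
N = A/λ = 4.646e17 atoms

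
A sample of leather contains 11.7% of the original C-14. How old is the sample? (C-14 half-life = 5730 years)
Age = t½ × log₂(1/ratio) = 17740 years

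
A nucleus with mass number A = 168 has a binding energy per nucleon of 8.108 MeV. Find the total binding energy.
B.E. = 8.108 × 168 = 1362 MeV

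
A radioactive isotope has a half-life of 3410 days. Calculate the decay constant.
λ = ln(2)/t½ = 2.033e-4 day⁻¹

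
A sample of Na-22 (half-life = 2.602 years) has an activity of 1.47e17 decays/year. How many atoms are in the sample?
N = A/λ = 5.518e17 atoms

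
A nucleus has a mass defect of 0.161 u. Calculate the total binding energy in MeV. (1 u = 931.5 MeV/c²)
B.E. = Δm × 931.5 = 150 MeV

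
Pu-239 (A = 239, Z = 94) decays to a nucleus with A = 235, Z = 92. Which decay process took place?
ΔA = -4, ΔZ = -2 ⇒ alpha decay (α)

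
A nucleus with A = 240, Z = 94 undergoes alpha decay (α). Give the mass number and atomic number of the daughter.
Daughter: A = 236, Z = 92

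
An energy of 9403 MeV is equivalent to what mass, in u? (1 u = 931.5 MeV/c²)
m = E/c² = 10.09 u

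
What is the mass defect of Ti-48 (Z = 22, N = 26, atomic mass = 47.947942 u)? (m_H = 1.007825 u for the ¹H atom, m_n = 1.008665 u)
Δm = Z·m_H + N·m_n − M = 0.4495 u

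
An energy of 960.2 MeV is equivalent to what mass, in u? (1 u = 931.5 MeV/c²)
m = E/c² = 1.031 u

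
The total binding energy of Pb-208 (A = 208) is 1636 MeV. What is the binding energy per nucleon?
B.E./A = 1636/208 = 7.865 MeV/nucleon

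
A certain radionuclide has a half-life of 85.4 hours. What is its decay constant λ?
λ = ln(2)/t½ = 0.008116 hour⁻¹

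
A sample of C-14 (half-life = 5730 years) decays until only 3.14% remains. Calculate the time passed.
t = t½ × log₂(N₀/N) = 28610 years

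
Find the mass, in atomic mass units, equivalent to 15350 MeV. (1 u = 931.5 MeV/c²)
m = E/c² = 16.48 u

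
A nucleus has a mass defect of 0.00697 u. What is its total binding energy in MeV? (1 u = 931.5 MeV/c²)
B.E. = Δm × 931.5 = 6.493 MeV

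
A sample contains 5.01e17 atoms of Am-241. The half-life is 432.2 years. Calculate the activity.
A = λN = 8.035e14 decays/year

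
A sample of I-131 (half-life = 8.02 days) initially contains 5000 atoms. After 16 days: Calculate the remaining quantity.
N = N₀(1/2)^(t/t½) = 1254 atoms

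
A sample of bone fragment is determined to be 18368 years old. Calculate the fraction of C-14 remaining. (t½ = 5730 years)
N/N₀ = (1/2)^(t/t½) = 0.1084 = 10.8%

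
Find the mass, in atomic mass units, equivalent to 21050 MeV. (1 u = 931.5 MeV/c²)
m = E/c² = 22.6 u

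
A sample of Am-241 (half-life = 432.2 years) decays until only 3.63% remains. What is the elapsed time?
t = t½ × log₂(N₀/N) = 2068 years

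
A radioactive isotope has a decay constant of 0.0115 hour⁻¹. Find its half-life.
t½ = ln(2)/λ = 60.27 hours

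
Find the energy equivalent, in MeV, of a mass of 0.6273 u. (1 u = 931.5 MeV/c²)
E = mc² = 584.3 MeV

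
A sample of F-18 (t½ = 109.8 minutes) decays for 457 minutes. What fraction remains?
N/N₀ = (1/2)^(t/t½) = 0.05586 = 5.59%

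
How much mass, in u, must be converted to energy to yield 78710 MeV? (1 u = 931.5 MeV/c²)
m = E/c² = 84.5 u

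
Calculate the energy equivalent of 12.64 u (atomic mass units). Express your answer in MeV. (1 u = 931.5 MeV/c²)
E = mc² = 11770 MeV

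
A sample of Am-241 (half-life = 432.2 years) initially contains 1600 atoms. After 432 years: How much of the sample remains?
N = N₀(1/2)^(t/t½) = 800.3 atoms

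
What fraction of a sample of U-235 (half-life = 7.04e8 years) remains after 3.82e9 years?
N/N₀ = (1/2)^(t/t½) = 0.02326 = 2.33%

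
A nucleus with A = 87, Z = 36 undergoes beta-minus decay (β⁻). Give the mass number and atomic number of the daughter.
Daughter: A = 87, Z = 37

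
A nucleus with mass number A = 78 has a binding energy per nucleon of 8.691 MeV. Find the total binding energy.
B.E. = 8.691 × 78 = 677.9 MeV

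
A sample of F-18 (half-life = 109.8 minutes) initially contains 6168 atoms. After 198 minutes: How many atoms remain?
N = N₀(1/2)^(t/t½) = 1767 atoms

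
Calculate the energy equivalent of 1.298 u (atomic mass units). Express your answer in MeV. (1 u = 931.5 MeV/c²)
E = mc² = 1209 MeV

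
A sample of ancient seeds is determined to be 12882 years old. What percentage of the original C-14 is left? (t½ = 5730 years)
N/N₀ = (1/2)^(t/t½) = 0.2105 = 21%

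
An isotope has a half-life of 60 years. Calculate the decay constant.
λ = ln(2)/t½ = 0.01155 year⁻¹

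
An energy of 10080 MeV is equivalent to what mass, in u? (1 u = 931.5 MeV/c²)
m = E/c² = 10.82 u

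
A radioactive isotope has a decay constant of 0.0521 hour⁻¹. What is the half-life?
t½ = ln(2)/λ = 13.3 hours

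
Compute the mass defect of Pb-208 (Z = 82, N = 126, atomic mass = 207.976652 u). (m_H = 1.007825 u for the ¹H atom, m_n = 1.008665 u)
Δm = Z·m_H + N·m_n − M = 1.757 u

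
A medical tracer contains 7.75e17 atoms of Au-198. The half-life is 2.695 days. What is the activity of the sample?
A = λN = 1.993e17 decays/day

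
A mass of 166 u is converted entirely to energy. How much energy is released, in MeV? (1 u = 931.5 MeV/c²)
E = mc² = 1.546e5 MeV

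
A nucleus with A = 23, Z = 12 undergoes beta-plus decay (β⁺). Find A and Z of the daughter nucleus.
Daughter: A = 23, Z = 11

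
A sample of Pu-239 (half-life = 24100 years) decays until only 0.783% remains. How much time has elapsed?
t = t½ × log₂(N₀/N) = 1.686e5 years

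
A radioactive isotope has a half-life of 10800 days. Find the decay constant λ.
λ = ln(2)/t½ = 6.418e-5 day⁻¹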